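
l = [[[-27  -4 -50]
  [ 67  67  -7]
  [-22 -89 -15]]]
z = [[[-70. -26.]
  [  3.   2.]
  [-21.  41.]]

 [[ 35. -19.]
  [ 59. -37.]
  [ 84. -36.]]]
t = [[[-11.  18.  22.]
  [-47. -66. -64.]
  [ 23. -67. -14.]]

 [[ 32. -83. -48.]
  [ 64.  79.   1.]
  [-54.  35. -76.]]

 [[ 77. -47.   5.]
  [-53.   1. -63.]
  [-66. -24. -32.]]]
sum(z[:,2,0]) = 63.0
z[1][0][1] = -19.0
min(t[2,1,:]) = -63.0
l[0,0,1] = -4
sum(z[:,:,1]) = -75.0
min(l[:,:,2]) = -50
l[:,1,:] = [[67, 67, -7]]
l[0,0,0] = -27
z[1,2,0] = 84.0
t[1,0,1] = -83.0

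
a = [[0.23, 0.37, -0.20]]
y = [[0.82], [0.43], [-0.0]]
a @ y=[[0.35]]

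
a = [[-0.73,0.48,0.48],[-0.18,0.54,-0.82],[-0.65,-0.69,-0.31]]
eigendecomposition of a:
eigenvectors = [[(-0.7+0j),-0.70-0.00j,-0.10+0.00j],[0.06-0.36j,0.06+0.36j,(-0.86+0j)],[(-0.03-0.61j),-0.03+0.61j,(0.5+0j)]]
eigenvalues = [(-0.75+0.66j), (-0.75-0.66j), (1+0j)]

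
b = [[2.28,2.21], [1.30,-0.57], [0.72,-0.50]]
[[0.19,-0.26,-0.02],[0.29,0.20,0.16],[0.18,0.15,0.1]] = b @ [[0.18,0.07,0.08], [-0.10,-0.19,-0.09]]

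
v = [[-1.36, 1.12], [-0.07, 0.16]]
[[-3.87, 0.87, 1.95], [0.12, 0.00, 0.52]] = v @[[5.39, -0.98, 1.90], [3.09, -0.41, 4.05]]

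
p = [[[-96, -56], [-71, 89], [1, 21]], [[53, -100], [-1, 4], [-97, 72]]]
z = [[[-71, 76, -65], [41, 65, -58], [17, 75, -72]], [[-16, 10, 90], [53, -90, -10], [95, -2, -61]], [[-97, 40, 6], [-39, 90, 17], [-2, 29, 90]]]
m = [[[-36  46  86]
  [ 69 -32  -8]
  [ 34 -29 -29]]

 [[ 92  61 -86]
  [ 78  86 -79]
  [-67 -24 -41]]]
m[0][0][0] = -36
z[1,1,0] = 53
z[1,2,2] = -61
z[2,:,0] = [-97, -39, -2]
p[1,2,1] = 72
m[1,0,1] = 61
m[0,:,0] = [-36, 69, 34]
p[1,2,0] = -97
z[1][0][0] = -16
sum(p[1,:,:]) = -69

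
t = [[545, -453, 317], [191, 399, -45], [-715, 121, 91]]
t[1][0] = 191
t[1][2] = -45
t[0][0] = 545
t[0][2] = 317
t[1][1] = 399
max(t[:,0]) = 545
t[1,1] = 399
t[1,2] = -45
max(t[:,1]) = 399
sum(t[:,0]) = 21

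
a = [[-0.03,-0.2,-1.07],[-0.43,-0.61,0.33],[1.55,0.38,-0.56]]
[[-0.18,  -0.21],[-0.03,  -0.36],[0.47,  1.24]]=a @ [[0.4,  0.84], [-0.14,  0.08], [0.18,  0.16]]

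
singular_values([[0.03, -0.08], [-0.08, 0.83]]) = [0.84, 0.02]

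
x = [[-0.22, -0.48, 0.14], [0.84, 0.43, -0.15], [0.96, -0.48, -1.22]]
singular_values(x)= [1.72, 0.9, 0.26]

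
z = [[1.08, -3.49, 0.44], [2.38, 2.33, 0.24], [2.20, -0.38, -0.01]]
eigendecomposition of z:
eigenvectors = [[0.67+0.00j, (0.67-0j), -0.16+0.00j], [(-0.12-0.58j), -0.12+0.58j, (0.06+0j)], [(0.31-0.33j), (0.31+0.33j), (0.99+0j)]]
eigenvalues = [(1.9+2.79j), (1.9-2.79j), (-0.39+0j)]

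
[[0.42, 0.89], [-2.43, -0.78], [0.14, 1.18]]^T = [[0.42,-2.43,0.14], [0.89,-0.78,1.18]]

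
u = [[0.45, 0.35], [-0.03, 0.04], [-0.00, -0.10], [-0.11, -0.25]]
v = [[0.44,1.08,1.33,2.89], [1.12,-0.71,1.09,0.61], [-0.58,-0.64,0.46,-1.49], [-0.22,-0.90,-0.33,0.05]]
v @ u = [[-0.15,-0.66], [0.46,0.10], [-0.08,0.1], [-0.08,-0.09]]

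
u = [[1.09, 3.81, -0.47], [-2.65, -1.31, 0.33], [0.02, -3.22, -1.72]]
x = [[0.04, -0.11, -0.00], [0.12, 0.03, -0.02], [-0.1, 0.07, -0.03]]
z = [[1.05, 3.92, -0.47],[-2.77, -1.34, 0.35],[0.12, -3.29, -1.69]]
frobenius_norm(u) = 6.17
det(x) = -0.00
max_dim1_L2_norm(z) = 4.09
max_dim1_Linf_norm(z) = 3.92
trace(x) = 0.04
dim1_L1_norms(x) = [0.15, 0.17, 0.2]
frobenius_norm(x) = 0.21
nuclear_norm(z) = 9.55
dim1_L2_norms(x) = [0.12, 0.13, 0.13]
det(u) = -17.75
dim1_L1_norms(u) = [5.37, 4.29, 4.96]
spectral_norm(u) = 5.44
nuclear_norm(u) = 9.32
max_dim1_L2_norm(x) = 0.13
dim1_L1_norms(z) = [5.44, 4.46, 5.1]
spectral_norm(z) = 5.55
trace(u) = -1.94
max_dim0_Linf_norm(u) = 3.81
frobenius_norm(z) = 6.32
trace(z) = -1.98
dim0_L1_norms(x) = [0.26, 0.21, 0.05]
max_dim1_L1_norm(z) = 5.44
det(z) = -18.96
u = x + z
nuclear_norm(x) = 0.32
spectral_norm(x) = 0.18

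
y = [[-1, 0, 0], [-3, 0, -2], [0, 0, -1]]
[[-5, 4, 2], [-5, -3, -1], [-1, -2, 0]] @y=[[-7, 0, -10], [14, 0, 7], [7, 0, 4]]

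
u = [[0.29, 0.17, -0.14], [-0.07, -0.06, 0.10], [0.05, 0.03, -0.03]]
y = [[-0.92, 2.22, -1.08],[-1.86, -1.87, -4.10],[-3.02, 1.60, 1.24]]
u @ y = [[-0.16, 0.10, -1.18],[-0.13, 0.12, 0.45],[-0.01, 0.01, -0.21]]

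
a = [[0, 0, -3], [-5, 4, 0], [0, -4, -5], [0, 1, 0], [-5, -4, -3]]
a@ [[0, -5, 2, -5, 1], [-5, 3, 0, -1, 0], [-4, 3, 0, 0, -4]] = [[12, -9, 0, 0, 12], [-20, 37, -10, 21, -5], [40, -27, 0, 4, 20], [-5, 3, 0, -1, 0], [32, 4, -10, 29, 7]]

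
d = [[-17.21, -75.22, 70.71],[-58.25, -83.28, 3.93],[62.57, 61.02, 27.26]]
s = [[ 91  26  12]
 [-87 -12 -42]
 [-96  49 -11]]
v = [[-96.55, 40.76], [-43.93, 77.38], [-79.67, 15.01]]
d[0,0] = -17.21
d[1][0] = -58.25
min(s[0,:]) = 12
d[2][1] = 61.02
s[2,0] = -96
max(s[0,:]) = 91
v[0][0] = -96.55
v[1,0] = -43.93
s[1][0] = -87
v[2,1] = 15.01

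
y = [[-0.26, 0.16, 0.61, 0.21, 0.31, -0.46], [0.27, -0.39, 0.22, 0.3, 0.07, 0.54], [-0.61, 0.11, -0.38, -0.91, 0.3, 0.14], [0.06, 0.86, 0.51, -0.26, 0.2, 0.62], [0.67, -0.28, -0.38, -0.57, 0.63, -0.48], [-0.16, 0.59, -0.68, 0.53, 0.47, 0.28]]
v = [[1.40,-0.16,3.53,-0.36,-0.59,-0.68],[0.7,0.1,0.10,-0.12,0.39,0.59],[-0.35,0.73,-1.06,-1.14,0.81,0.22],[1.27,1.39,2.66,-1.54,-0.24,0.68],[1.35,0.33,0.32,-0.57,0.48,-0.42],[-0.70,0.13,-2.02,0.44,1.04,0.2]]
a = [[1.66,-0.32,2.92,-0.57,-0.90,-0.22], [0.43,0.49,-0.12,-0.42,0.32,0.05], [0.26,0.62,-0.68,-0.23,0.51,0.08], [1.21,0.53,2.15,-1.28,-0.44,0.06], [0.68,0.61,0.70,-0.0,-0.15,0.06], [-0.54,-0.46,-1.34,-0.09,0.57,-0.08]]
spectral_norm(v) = 5.69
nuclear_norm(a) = 7.81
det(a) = 0.00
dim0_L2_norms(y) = [1.0, 1.16, 1.2, 1.28, 0.92, 1.1]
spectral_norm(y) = 1.47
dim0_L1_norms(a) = [4.78, 3.03, 7.91, 2.59, 2.89, 0.55]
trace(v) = -0.42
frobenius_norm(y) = 2.73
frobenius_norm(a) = 5.17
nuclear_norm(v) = 11.47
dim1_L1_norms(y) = [2.01, 1.79, 2.45, 2.51, 3.01, 2.71]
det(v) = 3.34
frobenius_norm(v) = 6.51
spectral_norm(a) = 4.81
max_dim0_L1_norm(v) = 9.69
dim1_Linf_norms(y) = [0.61, 0.54, 0.91, 0.86, 0.67, 0.68]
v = a + y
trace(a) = -0.04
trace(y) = -0.38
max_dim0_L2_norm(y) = 1.28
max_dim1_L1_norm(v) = 7.78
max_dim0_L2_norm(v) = 4.99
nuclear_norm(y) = 6.42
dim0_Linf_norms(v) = [1.4, 1.39, 3.53, 1.54, 1.04, 0.68]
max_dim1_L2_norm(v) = 3.92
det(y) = 1.09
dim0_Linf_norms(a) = [1.66, 0.62, 2.92, 1.28, 0.9, 0.22]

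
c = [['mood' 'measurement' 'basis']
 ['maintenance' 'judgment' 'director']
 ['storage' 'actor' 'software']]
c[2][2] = 'software'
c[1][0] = 'maintenance'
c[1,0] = 'maintenance'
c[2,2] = 'software'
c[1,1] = 'judgment'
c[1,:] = ['maintenance', 'judgment', 'director']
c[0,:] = ['mood', 'measurement', 'basis']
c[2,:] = ['storage', 'actor', 'software']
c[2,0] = 'storage'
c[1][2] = 'director'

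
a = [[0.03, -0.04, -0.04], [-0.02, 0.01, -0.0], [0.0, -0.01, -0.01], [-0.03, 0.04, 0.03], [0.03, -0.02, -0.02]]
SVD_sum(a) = [[0.03, -0.04, -0.03], [-0.01, 0.01, 0.01], [0.01, -0.01, -0.01], [-0.03, 0.04, 0.03], [0.02, -0.03, -0.02]] + [[-0.01,-0.00,-0.0], [-0.01,-0.00,-0.01], [-0.01,-0.0,-0.00], [0.0,0.00,0.00], [0.01,0.00,0.0]] + [[0.00, 0.0, -0.00], [0.0, 0.00, -0.00], [-0.00, -0.00, 0.0], [0.0, 0.0, -0.00], [0.00, 0.00, -0.00]]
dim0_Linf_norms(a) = [0.03, 0.04, 0.04]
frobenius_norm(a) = 0.10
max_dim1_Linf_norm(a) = 0.04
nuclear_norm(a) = 0.12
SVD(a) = [[-0.65, 0.35, 0.28], [0.18, 0.72, 0.40], [-0.12, 0.4, -0.17], [0.6, -0.06, 0.59], [-0.41, -0.45, 0.62]] @ diag([0.09733177285635797, 0.019365327939184343, 0.0071770513754736785]) @ [[-0.55, 0.63, 0.55], [-0.80, -0.22, -0.56], [0.23, 0.75, -0.62]]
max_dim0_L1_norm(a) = 0.12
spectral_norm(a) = 0.10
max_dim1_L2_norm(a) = 0.06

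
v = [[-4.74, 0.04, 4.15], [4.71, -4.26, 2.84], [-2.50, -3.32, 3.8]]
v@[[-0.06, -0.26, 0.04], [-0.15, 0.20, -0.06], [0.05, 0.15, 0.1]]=[[0.49, 1.86, 0.22], [0.5, -1.65, 0.73], [0.84, 0.56, 0.48]]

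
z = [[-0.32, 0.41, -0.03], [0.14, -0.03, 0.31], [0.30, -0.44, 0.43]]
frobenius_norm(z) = 0.93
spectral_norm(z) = 0.86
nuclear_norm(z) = 1.28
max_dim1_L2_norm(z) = 0.68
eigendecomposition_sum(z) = [[-0.37+0.00j, (0.31-0j), (-0.14+0j)], [(0.01-0j), -0.01+0.00j, -0j], [0.16-0.00j, -0.13+0.00j, 0.06-0.00j]] + [[(0.03-0.06j),0.05+0.14j,(0.06-0.15j)],[(0.06-0.06j),(-0.01+0.2j),0.15-0.16j],[(0.07+0.02j),(-0.16+0.08j),(0.19+0.04j)]] + [[(0.03+0.06j),  (0.05-0.14j),  0.06+0.15j], [(0.06+0.06j),  -0.01-0.20j,  0.15+0.16j], [0.07-0.02j,  (-0.16-0.08j),  0.19-0.04j]]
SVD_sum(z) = [[-0.24, 0.31, -0.24], [0.13, -0.17, 0.13], [0.36, -0.46, 0.35]] + [[-0.05, 0.12, 0.21], [-0.04, 0.11, 0.18], [-0.02, 0.04, 0.07]] + [[-0.03, -0.02, 0.0], [0.05, 0.03, -0.01], [-0.04, -0.03, 0.01]]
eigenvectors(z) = [[-0.92+0.00j, (0.44-0.19j), 0.44+0.19j], [(0.03+0j), 0.67+0.00j, 0.67-0.00j], [(0.39+0j), (0.3+0.49j), (0.3-0.49j)]]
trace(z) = 0.08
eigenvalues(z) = [(-0.32+0j), (0.2+0.19j), (0.2-0.19j)]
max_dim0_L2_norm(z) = 0.6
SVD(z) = [[-0.54, -0.72, 0.44],[0.3, -0.65, -0.7],[0.79, -0.24, 0.56]] @ diag([0.8576353830552632, 0.33733303697001676, 0.08466387600527883]) @ [[0.52, -0.67, 0.52],[0.2, -0.5, -0.84],[-0.83, -0.55, 0.13]]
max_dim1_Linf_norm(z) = 0.44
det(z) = -0.02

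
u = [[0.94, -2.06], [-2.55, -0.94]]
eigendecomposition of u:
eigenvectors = [[0.8, 0.52], [-0.60, 0.86]]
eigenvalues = [2.48, -2.48]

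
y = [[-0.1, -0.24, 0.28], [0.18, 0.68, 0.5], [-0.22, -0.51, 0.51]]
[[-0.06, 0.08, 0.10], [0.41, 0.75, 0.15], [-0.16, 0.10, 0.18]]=y @ [[0.59, 0.61, -0.07], [0.28, 0.35, 0.00], [0.22, 0.81, 0.32]]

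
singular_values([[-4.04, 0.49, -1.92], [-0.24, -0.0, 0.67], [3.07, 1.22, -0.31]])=[5.27, 1.95, 0.47]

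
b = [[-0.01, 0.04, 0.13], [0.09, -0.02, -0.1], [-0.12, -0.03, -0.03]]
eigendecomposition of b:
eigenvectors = [[(-0.45+0.29j), (-0.45-0.29j), (-0.17+0j)], [0.67+0.00j, (0.67-0j), (0.94+0j)], [-0.36-0.37j, -0.36+0.37j, -0.30+0.00j]]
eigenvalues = [(-0.03+0.1j), (-0.03-0.1j), (-0.01+0j)]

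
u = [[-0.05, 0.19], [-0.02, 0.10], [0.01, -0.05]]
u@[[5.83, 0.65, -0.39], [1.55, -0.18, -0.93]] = [[0.0, -0.07, -0.16], [0.04, -0.03, -0.09], [-0.02, 0.02, 0.04]]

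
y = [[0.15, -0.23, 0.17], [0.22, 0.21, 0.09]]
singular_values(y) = [0.32, 0.32]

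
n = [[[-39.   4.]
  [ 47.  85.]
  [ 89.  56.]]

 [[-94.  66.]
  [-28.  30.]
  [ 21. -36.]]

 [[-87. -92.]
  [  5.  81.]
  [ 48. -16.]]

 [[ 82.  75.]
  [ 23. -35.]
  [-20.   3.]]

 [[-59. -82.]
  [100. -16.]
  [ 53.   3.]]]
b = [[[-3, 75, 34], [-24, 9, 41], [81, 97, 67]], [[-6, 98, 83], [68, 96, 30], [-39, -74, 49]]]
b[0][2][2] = 67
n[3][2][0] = -20.0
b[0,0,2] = 34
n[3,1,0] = 23.0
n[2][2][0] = 48.0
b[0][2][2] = 67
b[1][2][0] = -39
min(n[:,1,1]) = -35.0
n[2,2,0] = 48.0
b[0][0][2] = 34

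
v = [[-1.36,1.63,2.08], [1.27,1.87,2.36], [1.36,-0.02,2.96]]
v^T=[[-1.36, 1.27, 1.36], [1.63, 1.87, -0.02], [2.08, 2.36, 2.96]]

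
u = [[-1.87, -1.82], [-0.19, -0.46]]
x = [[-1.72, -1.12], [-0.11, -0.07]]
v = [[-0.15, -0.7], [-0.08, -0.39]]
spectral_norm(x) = 2.06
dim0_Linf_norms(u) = [1.87, 1.82]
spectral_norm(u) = 2.65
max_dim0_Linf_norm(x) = 1.72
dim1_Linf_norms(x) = [1.72, 0.11]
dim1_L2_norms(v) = [0.72, 0.4]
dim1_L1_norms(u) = [3.69, 0.65]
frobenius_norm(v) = 0.82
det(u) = 0.51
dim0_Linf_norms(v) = [0.15, 0.7]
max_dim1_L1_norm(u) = 3.69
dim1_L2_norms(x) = [2.05, 0.13]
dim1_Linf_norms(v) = [0.7, 0.39]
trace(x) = -1.79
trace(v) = -0.54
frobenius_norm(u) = 2.66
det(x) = -0.00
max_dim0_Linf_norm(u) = 1.87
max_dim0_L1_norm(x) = 1.83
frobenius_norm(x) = 2.06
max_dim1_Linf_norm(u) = 1.87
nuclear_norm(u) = 2.84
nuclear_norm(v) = 0.82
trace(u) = -2.33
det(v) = 0.00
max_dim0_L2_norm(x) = 1.72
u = x + v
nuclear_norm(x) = 2.06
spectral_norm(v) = 0.82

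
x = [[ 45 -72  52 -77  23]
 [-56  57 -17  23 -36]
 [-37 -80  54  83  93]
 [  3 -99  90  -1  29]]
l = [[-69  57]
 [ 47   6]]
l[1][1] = 6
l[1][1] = 6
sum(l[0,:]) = -12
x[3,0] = 3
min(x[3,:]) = -99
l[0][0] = -69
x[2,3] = 83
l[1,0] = 47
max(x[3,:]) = 90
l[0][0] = -69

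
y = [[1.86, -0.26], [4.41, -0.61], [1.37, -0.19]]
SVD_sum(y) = [[1.86, -0.26],[4.41, -0.61],[1.37, -0.19]] + [[-0.0, -0.0],  [0.0, 0.00],  [-0.00, -0.0]]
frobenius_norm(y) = 5.03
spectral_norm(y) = 5.03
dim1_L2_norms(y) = [1.88, 4.45, 1.38]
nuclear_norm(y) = 5.03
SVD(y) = [[-0.37, 0.91], [-0.89, -0.41], [-0.28, 0.07]] @ diag([5.025971925648282, 0.0024905010150927938]) @ [[-0.99, 0.14],  [-0.14, -0.99]]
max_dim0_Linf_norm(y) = 4.41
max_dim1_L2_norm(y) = 4.45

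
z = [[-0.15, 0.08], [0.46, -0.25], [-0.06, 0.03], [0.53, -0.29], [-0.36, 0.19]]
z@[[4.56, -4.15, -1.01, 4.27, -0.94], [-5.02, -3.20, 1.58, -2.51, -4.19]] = [[-1.09,0.37,0.28,-0.84,-0.19], [3.35,-1.11,-0.86,2.59,0.62], [-0.42,0.15,0.11,-0.33,-0.07], [3.87,-1.27,-0.99,2.99,0.72], [-2.6,0.89,0.66,-2.01,-0.46]]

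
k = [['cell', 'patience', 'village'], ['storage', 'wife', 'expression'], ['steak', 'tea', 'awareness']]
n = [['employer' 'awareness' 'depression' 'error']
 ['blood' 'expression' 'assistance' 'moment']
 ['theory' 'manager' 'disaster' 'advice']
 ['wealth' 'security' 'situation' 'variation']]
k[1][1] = 'wife'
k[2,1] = 'tea'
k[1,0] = 'storage'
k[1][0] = 'storage'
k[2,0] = 'steak'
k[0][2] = 'village'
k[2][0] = 'steak'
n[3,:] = ['wealth', 'security', 'situation', 'variation']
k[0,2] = 'village'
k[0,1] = 'patience'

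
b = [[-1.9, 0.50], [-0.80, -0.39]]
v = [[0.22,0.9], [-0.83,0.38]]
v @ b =[[-1.14, -0.24],  [1.27, -0.56]]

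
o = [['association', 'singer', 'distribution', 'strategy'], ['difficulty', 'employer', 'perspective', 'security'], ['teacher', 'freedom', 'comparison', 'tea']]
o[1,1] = 'employer'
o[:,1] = ['singer', 'employer', 'freedom']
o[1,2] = 'perspective'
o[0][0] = 'association'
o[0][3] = 'strategy'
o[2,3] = 'tea'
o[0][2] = 'distribution'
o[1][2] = 'perspective'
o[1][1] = 'employer'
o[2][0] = 'teacher'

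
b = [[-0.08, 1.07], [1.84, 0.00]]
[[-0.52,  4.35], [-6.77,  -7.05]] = b@ [[-3.68, -3.83], [-0.76, 3.78]]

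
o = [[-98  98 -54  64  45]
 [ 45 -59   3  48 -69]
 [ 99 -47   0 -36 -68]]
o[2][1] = -47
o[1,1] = -59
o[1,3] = 48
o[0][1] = 98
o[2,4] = -68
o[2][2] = 0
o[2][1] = -47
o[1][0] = 45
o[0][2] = -54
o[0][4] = 45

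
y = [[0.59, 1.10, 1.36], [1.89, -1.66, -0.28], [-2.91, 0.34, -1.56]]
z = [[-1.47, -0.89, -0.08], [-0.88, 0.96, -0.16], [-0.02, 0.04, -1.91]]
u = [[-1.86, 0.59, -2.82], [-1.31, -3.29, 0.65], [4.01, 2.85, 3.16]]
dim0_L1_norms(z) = [2.37, 1.89, 2.15]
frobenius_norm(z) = 2.89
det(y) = 0.03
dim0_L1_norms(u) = [7.18, 6.73, 6.63]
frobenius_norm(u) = 7.68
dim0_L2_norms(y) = [3.52, 2.02, 2.09]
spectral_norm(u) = 6.72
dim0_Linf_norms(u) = [4.01, 3.29, 3.16]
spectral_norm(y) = 3.91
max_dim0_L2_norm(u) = 4.61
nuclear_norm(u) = 10.43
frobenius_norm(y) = 4.56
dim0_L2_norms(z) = [1.71, 1.31, 1.92]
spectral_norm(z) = 1.95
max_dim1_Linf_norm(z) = 1.91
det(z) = 4.18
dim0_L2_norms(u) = [4.61, 4.39, 4.28]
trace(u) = -1.99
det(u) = 0.09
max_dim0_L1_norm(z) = 2.37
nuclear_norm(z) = 4.92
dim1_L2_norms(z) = [1.72, 1.31, 1.91]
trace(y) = -2.63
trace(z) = -2.42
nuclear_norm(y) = 6.27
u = y @ z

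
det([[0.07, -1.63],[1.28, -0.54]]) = 2.049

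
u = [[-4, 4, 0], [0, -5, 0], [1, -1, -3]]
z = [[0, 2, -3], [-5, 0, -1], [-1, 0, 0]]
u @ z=[[-20, -8, 8], [25, 0, 5], [8, 2, -2]]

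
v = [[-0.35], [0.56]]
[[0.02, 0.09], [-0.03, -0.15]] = v @[[-0.06, -0.26]]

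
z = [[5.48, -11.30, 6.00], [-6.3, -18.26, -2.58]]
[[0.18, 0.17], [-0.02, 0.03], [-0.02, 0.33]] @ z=[[-0.08, -5.14, 0.64], [-0.3, -0.32, -0.20], [-2.19, -5.80, -0.97]]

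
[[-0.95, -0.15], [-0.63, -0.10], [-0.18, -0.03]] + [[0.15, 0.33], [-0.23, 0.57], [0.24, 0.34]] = [[-0.80, 0.18], [-0.86, 0.47], [0.06, 0.31]]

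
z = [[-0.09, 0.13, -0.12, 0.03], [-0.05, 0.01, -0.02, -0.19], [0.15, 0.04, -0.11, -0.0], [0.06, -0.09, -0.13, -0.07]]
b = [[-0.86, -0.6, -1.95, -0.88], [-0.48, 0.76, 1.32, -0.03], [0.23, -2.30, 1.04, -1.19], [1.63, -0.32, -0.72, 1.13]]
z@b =[[0.04, 0.42, 0.2, 0.25], [-0.28, 0.14, 0.23, -0.15], [-0.17, 0.19, -0.35, -0.0], [-0.15, 0.22, -0.32, 0.03]]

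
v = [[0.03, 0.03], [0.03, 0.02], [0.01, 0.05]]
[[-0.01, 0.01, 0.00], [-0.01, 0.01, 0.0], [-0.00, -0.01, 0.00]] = v @ [[-0.23, 0.60, 0.06], [-0.01, -0.35, -0.0]]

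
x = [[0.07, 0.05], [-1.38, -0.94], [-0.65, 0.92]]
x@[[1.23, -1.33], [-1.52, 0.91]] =[[0.01, -0.05], [-0.27, 0.98], [-2.2, 1.70]]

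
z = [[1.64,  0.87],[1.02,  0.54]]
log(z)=[[(-1.17+0.78j), 3.14-1.25j], [3.68-1.47j, -5.15+2.36j]]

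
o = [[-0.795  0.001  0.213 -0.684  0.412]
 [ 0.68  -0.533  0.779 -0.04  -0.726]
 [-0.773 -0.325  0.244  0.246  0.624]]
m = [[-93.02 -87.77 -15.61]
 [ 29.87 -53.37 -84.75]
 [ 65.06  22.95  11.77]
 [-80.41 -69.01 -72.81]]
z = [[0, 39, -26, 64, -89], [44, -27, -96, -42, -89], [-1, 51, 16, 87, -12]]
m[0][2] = -15.61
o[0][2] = 0.213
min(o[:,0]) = -0.795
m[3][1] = -69.01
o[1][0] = 0.68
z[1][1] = -27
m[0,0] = -93.02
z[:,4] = [-89, -89, -12]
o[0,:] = [-0.795, 0.001, 0.213, -0.684, 0.412]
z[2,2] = 16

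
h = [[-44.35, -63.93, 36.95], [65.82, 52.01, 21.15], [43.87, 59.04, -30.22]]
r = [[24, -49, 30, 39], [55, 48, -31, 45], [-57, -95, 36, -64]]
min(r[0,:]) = -49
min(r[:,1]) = -95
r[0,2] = 30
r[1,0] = 55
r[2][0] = -57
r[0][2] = 30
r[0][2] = 30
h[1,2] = 21.15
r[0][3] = 39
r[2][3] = -64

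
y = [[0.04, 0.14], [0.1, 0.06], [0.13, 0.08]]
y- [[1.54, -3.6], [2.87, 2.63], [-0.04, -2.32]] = [[-1.5, 3.74],[-2.77, -2.57],[0.17, 2.40]]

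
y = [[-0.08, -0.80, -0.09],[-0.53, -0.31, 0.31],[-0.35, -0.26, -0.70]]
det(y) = 0.36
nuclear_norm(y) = 2.23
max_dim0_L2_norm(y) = 0.9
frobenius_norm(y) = 1.34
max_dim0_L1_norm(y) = 1.37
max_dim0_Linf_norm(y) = 0.8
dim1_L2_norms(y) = [0.81, 0.69, 0.82]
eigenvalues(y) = [(0.5+0j), (-0.79+0.29j), (-0.79-0.29j)]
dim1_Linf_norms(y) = [0.8, 0.53, 0.7]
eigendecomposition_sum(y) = [[(0.3+0j), -0.27-0.00j, -0.09+0.00j], [-0.21-0.00j, 0.19+0.00j, (0.06-0j)], [-0.04-0.00j, (0.04+0j), (0.01-0j)]] + [[(-0.19-0.02j), -0.27-0.07j, 0.00+0.23j], [-0.16+0.09j, -0.25+0.09j, (0.12+0.18j)], [-0.15-0.32j, -0.15-0.50j, -0.36+0.23j]] + [[(-0.19+0.02j),-0.27+0.07j,-0.23j], [(-0.16-0.09j),(-0.25-0.09j),0.12-0.18j], [-0.15+0.32j,-0.15+0.50j,-0.36-0.23j]]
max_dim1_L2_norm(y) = 0.82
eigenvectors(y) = [[(-0.81+0j), (-0.23+0.36j), (-0.23-0.36j)], [0.57+0.00j, 0.02+0.41j, (0.02-0.41j)], [(0.11+0j), -0.80+0.00j, -0.80-0.00j]]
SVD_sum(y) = [[-0.33, -0.58, -0.26], [-0.17, -0.31, -0.14], [-0.28, -0.51, -0.23]] + [[-0.03, -0.06, 0.17], [-0.09, -0.15, 0.45], [0.09, 0.16, -0.47]] + [[0.28, -0.16, 0.0],[-0.27, 0.15, -0.00],[-0.16, 0.09, -0.00]]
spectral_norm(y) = 1.03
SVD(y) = [[0.7, -0.26, 0.67], [0.37, -0.67, -0.65], [0.61, 0.70, -0.37]] @ diag([1.0261953155863641, 0.7232074304756511, 0.4812423368464261]) @ [[-0.45, -0.81, -0.37],[0.18, 0.32, -0.93],[0.87, -0.49, 0.00]]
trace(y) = -1.09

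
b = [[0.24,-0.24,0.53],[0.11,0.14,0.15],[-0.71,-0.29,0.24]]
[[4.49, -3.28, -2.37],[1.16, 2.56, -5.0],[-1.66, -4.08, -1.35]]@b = [[2.4, -0.85, 1.32], [4.11, 1.53, -0.2], [0.11, 0.22, -1.82]]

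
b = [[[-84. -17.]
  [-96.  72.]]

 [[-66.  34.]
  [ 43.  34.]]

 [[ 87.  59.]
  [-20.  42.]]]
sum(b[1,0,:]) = -32.0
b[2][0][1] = 59.0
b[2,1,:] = [-20.0, 42.0]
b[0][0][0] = -84.0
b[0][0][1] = -17.0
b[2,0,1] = 59.0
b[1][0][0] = -66.0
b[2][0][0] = 87.0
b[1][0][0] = -66.0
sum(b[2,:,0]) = 67.0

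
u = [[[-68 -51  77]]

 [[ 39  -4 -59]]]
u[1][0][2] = -59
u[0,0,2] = 77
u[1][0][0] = 39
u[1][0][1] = -4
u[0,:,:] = [[-68, -51, 77]]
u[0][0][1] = -51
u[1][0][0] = 39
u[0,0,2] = 77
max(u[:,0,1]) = -4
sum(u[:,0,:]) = -66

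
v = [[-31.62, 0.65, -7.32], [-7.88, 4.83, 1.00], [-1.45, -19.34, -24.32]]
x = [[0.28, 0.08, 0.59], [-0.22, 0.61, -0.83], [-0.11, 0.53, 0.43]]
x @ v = [[-10.34, -10.84, -16.32], [3.35, 18.86, 22.41], [-1.32, -5.83, -9.12]]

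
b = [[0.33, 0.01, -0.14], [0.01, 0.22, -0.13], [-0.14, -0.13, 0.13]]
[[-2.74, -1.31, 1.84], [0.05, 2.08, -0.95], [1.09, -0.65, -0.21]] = b@[[-10.24, -7.21, 5.52], [-2.09, 5.5, -4.85], [-4.71, -7.25, -0.49]]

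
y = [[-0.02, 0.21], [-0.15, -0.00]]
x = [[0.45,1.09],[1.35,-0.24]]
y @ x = [[0.27, -0.07], [-0.07, -0.16]]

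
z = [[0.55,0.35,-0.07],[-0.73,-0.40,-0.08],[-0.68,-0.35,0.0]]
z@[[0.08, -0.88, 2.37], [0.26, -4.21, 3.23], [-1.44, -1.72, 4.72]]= [[0.24, -1.84, 2.10],[-0.05, 2.46, -3.4],[-0.15, 2.07, -2.74]]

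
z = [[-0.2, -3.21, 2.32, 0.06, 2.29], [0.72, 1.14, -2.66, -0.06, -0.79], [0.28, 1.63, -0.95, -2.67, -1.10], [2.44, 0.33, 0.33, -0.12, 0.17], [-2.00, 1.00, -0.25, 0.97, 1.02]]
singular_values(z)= [5.87, 3.47, 2.41, 1.44, 1.18]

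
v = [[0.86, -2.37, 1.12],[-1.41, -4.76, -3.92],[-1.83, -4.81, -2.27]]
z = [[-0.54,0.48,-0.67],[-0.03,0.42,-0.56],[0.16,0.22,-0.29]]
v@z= [[-0.21, -0.34, 0.43], [0.28, -3.54, 4.75], [0.77, -3.40, 4.58]]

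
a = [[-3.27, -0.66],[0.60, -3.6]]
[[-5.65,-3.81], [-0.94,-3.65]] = a@[[1.62, 0.93], [0.53, 1.17]]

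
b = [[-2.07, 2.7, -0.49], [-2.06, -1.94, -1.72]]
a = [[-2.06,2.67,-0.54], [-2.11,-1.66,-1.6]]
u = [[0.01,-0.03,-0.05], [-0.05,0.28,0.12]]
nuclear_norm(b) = 6.75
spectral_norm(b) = 3.44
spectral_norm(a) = 3.46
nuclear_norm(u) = 0.35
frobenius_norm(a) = 4.63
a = u + b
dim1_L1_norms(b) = [5.26, 5.72]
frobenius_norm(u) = 0.31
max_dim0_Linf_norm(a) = 2.67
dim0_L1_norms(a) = [4.17, 4.33, 2.14]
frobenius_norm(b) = 4.77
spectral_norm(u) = 0.31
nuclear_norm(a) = 6.54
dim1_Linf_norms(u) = [0.05, 0.28]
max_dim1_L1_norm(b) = 5.72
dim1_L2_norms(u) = [0.06, 0.31]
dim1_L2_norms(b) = [3.44, 3.31]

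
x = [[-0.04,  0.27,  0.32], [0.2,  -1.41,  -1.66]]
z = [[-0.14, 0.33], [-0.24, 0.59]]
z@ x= [[0.07, -0.5, -0.59], [0.13, -0.90, -1.06]]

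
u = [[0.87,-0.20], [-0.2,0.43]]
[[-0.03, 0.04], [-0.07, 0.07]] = u @ [[-0.08, 0.09], [-0.20, 0.21]]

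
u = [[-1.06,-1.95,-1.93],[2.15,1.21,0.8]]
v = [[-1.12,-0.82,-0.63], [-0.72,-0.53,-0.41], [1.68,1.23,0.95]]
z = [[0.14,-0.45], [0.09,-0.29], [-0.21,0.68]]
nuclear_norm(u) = 4.93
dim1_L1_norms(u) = [4.94, 4.16]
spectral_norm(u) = 3.73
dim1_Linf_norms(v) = [1.12, 0.72, 1.68]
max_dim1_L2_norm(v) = 2.29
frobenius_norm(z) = 0.91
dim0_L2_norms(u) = [2.4, 2.29, 2.09]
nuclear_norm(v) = 2.93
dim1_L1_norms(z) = [0.59, 0.38, 0.89]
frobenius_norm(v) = 2.92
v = z @ u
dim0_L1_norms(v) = [3.52, 2.58, 1.99]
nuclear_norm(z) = 0.91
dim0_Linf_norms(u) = [2.15, 1.95, 1.93]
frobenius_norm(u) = 3.92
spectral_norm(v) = 2.92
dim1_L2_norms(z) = [0.47, 0.3, 0.71]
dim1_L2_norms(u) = [2.94, 2.59]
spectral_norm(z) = 0.91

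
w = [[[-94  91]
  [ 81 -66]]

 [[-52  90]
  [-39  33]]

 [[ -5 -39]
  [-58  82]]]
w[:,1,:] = [[81, -66], [-39, 33], [-58, 82]]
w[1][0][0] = -52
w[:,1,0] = [81, -39, -58]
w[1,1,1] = 33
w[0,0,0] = -94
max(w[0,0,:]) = 91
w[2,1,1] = 82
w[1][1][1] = 33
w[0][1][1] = -66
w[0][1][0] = 81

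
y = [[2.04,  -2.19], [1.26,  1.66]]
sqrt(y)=[[1.54, -0.74], [0.43, 1.41]]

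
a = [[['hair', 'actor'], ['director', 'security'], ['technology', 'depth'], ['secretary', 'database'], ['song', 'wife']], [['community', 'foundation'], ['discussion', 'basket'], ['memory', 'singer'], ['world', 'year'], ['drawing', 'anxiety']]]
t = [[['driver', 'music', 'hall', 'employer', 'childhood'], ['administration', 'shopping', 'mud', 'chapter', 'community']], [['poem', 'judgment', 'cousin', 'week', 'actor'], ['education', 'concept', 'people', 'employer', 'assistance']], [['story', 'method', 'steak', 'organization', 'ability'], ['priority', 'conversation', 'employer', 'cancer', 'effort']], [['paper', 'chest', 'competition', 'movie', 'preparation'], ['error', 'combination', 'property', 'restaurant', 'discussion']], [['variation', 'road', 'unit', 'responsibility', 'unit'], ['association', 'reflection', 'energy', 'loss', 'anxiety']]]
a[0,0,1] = 'actor'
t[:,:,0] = [['driver', 'administration'], ['poem', 'education'], ['story', 'priority'], ['paper', 'error'], ['variation', 'association']]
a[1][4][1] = 'anxiety'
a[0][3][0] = 'secretary'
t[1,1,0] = 'education'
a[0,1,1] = 'security'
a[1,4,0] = 'drawing'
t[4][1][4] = 'anxiety'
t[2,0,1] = 'method'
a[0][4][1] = 'wife'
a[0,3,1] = 'database'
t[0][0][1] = 'music'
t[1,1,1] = 'concept'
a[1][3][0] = 'world'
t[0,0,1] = 'music'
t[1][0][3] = 'week'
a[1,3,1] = 'year'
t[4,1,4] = 'anxiety'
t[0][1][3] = 'chapter'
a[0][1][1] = 'security'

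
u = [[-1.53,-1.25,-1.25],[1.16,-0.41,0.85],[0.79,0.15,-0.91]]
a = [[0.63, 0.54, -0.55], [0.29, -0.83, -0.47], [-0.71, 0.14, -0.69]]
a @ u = [[-0.77, -1.09, 0.17], [-1.78, -0.09, -0.64], [0.70, 0.73, 1.63]]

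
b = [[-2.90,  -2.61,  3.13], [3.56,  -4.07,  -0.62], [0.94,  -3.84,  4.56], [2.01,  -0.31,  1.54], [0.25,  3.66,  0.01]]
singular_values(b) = [8.29, 5.56, 3.37]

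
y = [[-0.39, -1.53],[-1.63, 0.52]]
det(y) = -2.70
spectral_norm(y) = 1.73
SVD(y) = [[0.31, -0.95], [-0.95, -0.31]] @ diag([1.7262156338593582, 1.5622034391907904]) @ [[0.83, -0.56], [0.56, 0.83]]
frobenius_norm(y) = 2.33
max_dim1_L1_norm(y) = 2.15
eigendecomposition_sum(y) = [[-1.01, -0.73], [-0.78, -0.57]] + [[0.62,-0.8], [-0.85,1.09]]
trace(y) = 0.13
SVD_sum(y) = [[0.45, -0.30], [-1.36, 0.92]] + [[-0.84, -1.23], [-0.27, -0.40]]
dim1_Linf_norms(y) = [1.53, 1.63]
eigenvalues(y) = [-1.58, 1.71]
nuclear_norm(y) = 3.29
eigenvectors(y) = [[-0.79, 0.59],[-0.61, -0.81]]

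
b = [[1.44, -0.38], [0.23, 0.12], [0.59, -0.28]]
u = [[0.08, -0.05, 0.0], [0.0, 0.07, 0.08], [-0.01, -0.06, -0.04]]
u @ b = [[0.1, -0.04], [0.06, -0.01], [-0.05, 0.01]]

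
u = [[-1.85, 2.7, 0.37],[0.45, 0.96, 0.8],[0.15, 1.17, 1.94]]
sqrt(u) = [[(0.11+1.33j), (0.81-1.16j), (0.18+0.11j)], [0.14-0.19j, (0.97+0.16j), 0.33-0.01j], [(0.06+0.01j), 0.48-0.00j, (1.33+0j)]]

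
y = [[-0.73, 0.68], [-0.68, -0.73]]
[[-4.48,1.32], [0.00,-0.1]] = y @ [[3.28, -0.9], [-3.06, 0.97]]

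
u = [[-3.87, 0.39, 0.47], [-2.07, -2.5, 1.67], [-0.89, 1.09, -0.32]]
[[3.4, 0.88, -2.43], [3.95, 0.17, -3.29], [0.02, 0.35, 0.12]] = u@[[-0.91, -0.15, 0.59], [-0.64, 0.31, 0.40], [0.28, 0.38, -0.64]]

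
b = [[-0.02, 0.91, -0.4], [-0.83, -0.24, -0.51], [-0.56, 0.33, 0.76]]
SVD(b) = [[-0.01, -0.46, 0.89], [-0.96, -0.23, -0.13], [0.27, -0.86, -0.44]] @ diag([1.003576903681476, 1.001790052334339, 0.9921945824489592]) @ [[0.65, 0.31, 0.69], [0.68, -0.64, -0.35], [0.34, 0.70, -0.63]]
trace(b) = 0.50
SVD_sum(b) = [[-0.00, -0.00, -0.00], [-0.63, -0.30, -0.67], [0.17, 0.08, 0.18]] + [[-0.31,0.30,0.16], [-0.16,0.15,0.08], [-0.58,0.55,0.30]] + [[0.3,  0.62,  -0.56], [-0.04,  -0.09,  0.08], [-0.15,  -0.31,  0.28]]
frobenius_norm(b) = 1.73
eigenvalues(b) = [(-0.25+0.97j), (-0.25-0.97j), (1+0j)]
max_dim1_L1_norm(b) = 1.65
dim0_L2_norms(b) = [1.0, 1.0, 1.0]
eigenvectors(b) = [[0.02+0.64j, (0.02-0.64j), (-0.43+0j)],[(-0.71+0j), (-0.71-0j), (-0.08+0j)],[(-0.05+0.31j), (-0.05-0.31j), (0.9+0j)]]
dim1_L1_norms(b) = [1.33, 1.58, 1.65]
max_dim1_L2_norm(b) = 1.0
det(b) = 1.00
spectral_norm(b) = 1.00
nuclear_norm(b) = 3.00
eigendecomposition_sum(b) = [[(-0.1+0.39j), 0.44+0.09j, (-0.01+0.2j)], [-0.43-0.13j, -0.12+0.48j, -0.22-0.02j], [-0.09+0.18j, 0.20+0.09j, -0.02+0.09j]] + [[-0.10-0.39j,0.44-0.09j,(-0.01-0.2j)], [(-0.43+0.13j),-0.12-0.48j,-0.22+0.02j], [-0.09-0.18j,(0.2-0.09j),(-0.02-0.09j)]] + [[0.18+0.00j, (0.03-0j), (-0.38-0j)],[0.04+0.00j, 0.01-0.00j, -0.07-0.00j],[(-0.39-0j), (-0.07+0j), (0.81+0j)]]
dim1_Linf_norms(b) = [0.91, 0.83, 0.76]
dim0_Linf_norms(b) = [0.83, 0.91, 0.76]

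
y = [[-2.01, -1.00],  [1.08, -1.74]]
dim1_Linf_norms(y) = [2.01, 1.74]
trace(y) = -3.75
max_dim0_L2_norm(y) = 2.28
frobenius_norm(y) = 3.04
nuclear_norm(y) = 4.29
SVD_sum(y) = [[-2.09,-0.23], [0.88,0.1]] + [[0.08, -0.77], [0.20, -1.84]]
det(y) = 4.58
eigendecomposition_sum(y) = [[-1.01+0.39j, (-0.5-0.91j)], [(0.54+0.98j), -0.87+0.64j]] + [[(-1.01-0.39j), (-0.5+0.91j)], [0.54-0.98j, -0.87-0.64j]]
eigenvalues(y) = [(-1.88+1.03j), (-1.88-1.03j)]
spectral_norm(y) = 2.28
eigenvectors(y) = [[(0.09-0.69j), (0.09+0.69j)], [(-0.72+0j), -0.72-0.00j]]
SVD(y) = [[-0.92, 0.39], [0.39, 0.92]] @ diag([2.2849153145496857, 2.0033127577431116]) @ [[0.99, 0.11], [0.11, -0.99]]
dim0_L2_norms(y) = [2.28, 2.01]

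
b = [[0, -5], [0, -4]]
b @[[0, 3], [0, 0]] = [[0, 0], [0, 0]]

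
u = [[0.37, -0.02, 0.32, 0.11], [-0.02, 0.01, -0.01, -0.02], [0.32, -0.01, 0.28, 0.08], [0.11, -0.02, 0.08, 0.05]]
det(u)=-0.000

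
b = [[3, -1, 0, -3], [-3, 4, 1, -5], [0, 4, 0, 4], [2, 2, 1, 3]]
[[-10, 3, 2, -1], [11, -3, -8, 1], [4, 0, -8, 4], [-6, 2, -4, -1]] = b@ [[-3, 1, 0, 0], [1, 0, -2, 1], [-2, 0, 0, -3], [0, 0, 0, 0]]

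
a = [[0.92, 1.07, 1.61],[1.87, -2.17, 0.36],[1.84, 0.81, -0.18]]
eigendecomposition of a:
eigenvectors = [[-0.74, -0.34, 0.22], [-0.33, -0.47, -0.96], [-0.58, 0.81, 0.15]]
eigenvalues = [2.65, -1.43, -2.65]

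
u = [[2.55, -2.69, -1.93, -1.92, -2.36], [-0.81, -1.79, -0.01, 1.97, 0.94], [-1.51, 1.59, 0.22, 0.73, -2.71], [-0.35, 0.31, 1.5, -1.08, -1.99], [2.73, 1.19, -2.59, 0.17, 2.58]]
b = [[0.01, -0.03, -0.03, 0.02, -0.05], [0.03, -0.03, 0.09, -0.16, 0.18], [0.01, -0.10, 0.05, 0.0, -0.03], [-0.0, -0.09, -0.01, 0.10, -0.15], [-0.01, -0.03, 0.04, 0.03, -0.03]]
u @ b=[[-0.05, 0.44, -0.49, 0.22, -0.20], [-0.07, -0.13, -0.12, 0.50, -0.61], [0.06, -0.01, 0.08, -0.29, 0.33], [0.04, 0.01, 0.04, -0.22, 0.25], [0.01, 0.05, -0.0, -0.04, 0.05]]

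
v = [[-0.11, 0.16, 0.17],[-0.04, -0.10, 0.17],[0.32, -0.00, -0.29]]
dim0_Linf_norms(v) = [0.32, 0.16, 0.29]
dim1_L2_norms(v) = [0.26, 0.2, 0.43]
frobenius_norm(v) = 0.54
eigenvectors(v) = [[0.73, -0.2, -0.11], [0.35, -0.55, 0.76], [0.59, 0.81, -0.64]]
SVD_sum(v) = [[-0.14, 0.02, 0.16], [-0.10, 0.01, 0.11], [0.29, -0.03, -0.32]] + [[-0.01, 0.14, -0.02], [0.01, -0.12, 0.02], [-0.00, 0.03, -0.00]] + [[0.04, 0.01, 0.03], [0.05, 0.01, 0.04], [0.04, 0.01, 0.03]]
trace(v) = -0.50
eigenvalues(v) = [0.1, -0.37, -0.24]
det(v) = 0.01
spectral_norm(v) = 0.50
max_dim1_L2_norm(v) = 0.43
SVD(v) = [[-0.42, -0.74, -0.52], [-0.29, 0.65, -0.70], [0.86, -0.15, -0.49]] @ diag([0.4993020043093634, 0.1863874489805156, 0.09776107280092607]) @ [[0.67, -0.08, -0.74], [0.05, -0.99, 0.15], [-0.74, -0.13, -0.65]]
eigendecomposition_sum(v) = [[0.05, 0.04, 0.04],[0.03, 0.02, 0.02],[0.04, 0.03, 0.03]] + [[-0.12,0.07,0.11], [-0.34,0.20,0.30], [0.51,-0.30,-0.45]] + [[-0.04, 0.05, 0.02], [0.28, -0.32, -0.15], [-0.23, 0.27, 0.13]]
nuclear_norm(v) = 0.78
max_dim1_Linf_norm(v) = 0.32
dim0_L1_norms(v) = [0.47, 0.26, 0.63]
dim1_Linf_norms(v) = [0.17, 0.17, 0.32]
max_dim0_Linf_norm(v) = 0.32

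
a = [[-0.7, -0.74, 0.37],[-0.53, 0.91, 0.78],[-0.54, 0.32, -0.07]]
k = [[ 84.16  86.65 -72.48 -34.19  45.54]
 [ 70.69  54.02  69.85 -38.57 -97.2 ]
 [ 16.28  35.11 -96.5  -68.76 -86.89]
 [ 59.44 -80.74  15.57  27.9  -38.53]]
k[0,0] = 84.16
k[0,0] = 84.16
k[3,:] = [59.44, -80.74, 15.57, 27.9, -38.53]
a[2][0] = -0.535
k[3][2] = 15.57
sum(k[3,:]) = -16.36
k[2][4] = -86.89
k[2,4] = -86.89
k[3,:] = [59.44, -80.74, 15.57, 27.9, -38.53]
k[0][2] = -72.48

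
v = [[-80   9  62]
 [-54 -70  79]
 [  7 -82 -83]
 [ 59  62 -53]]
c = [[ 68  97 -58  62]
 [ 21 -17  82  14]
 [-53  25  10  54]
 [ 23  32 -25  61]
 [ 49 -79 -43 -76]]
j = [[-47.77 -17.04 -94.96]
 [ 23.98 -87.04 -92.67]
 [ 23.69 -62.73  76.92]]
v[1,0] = -54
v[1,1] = -70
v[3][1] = 62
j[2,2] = 76.92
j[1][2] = -92.67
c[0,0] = 68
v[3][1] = 62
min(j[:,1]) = -87.04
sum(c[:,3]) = 115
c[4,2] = -43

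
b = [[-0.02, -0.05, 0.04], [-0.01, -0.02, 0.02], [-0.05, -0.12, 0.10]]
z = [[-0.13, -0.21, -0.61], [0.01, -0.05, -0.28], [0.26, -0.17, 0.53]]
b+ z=[[-0.15, -0.26, -0.57], [0.00, -0.07, -0.26], [0.21, -0.29, 0.63]]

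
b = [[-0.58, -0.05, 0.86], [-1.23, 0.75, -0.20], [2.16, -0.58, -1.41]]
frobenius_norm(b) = 3.19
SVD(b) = [[-0.29,0.51,0.81], [-0.38,-0.84,0.39], [0.88,-0.19,0.44]] @ diag([3.0028456873120084, 1.080235906213407, 0.0028574672296353696]) @ [[0.84, -0.26, -0.47],  [0.30, -0.50, 0.81],  [-0.45, -0.82, -0.35]]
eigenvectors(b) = [[0.43, 0.45, -0.22], [0.11, 0.82, 0.89], [-0.9, 0.35, -0.39]]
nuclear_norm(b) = 4.09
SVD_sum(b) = [[-0.74, 0.23, 0.41], [-0.96, 0.29, 0.54], [2.22, -0.68, -1.24]] + [[0.16, -0.28, 0.45], [-0.27, 0.46, -0.74], [-0.06, 0.10, -0.17]] + [[-0.00,  -0.0,  -0.0], [-0.00,  -0.00,  -0.00], [-0.00,  -0.0,  -0.00]]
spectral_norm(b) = 3.00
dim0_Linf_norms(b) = [2.16, 0.75, 1.41]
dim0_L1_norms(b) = [3.97, 1.38, 2.47]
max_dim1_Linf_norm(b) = 2.16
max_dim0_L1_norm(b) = 3.97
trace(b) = -1.24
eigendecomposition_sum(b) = [[-0.83, 0.13, 0.76], [-0.22, 0.03, 0.2], [1.72, -0.27, -1.58]] + [[-0.0, -0.00, -0.0], [-0.0, -0.00, -0.00], [-0.0, -0.00, -0.00]] + [[0.25, -0.18, 0.1], [-1.01, 0.72, -0.4], [0.44, -0.31, 0.17]]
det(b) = 0.01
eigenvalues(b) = [-2.38, -0.0, 1.14]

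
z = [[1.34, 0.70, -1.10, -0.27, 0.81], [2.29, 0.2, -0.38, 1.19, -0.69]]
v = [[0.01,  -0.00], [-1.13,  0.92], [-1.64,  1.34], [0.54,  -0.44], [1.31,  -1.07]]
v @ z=[[0.01, 0.01, -0.01, -0.0, 0.01],[0.59, -0.61, 0.89, 1.40, -1.55],[0.87, -0.88, 1.29, 2.04, -2.25],[-0.28, 0.29, -0.43, -0.67, 0.74],[-0.69, 0.7, -1.03, -1.63, 1.8]]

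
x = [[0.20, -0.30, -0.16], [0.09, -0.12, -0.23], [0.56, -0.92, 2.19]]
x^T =[[0.2, 0.09, 0.56], [-0.3, -0.12, -0.92], [-0.16, -0.23, 2.19]]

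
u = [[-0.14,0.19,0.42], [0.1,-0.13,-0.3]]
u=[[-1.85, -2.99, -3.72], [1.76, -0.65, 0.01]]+[[1.71, 3.18, 4.14],  [-1.66, 0.52, -0.31]]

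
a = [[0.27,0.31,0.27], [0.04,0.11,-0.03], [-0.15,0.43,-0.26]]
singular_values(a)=[0.55, 0.48, 0.04]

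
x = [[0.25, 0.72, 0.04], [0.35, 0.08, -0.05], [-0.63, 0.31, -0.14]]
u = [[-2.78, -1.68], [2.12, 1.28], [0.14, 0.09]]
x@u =[[0.84,0.51], [-0.81,-0.49], [2.39,1.44]]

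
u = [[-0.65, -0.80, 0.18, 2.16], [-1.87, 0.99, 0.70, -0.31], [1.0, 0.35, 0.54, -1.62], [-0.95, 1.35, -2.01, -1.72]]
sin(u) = [[-0.01,-0.23,-0.71,0.5], [-2.15,1.4,-0.97,-0.79], [0.42,0.06,1.23,-0.55], [-1.18,0.54,-1.40,0.06]]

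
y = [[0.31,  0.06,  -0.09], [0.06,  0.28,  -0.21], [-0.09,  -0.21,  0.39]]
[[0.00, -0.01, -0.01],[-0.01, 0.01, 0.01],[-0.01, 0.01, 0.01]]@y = [[0.00,-0.0,-0.0], [-0.00,0.0,0.00], [-0.0,0.0,0.0]]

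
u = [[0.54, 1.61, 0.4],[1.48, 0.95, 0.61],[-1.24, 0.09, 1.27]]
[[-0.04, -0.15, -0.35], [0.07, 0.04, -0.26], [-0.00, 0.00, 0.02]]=u @ [[0.06, 0.08, -0.04], [-0.06, -0.14, -0.2], [0.06, 0.09, -0.01]]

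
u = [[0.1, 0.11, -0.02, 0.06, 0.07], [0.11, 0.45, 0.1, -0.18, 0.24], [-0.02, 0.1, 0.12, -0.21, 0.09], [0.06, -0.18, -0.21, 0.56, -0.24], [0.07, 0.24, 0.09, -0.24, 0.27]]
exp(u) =[[1.12,0.15,-0.02,0.06,0.09], [0.15,1.66,0.18,-0.37,0.40], [-0.02,0.18,1.17,-0.34,0.17], [0.06,-0.37,-0.34,1.87,-0.42], [0.09,0.40,0.17,-0.42,1.41]]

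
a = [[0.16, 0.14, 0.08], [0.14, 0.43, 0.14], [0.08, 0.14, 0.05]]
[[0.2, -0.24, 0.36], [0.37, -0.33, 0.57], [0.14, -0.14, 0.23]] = a @ [[0.35,-1.07,1.17],[0.40,-0.31,0.58],[1.07,-0.31,1.1]]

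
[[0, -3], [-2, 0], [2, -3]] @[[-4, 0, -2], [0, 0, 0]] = [[0, 0, 0], [8, 0, 4], [-8, 0, -4]]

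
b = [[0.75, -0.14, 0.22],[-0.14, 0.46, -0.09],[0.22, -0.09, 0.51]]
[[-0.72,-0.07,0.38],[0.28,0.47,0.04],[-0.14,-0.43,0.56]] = b@[[-0.95, 0.33, 0.27],[0.36, 0.96, 0.37],[0.19, -0.82, 1.05]]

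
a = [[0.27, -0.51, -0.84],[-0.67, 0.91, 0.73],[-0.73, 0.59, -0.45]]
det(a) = -0.027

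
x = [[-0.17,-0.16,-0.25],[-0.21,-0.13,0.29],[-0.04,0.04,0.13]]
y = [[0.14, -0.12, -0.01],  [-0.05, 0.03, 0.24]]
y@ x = [[0.0,-0.01,-0.07], [-0.01,0.01,0.05]]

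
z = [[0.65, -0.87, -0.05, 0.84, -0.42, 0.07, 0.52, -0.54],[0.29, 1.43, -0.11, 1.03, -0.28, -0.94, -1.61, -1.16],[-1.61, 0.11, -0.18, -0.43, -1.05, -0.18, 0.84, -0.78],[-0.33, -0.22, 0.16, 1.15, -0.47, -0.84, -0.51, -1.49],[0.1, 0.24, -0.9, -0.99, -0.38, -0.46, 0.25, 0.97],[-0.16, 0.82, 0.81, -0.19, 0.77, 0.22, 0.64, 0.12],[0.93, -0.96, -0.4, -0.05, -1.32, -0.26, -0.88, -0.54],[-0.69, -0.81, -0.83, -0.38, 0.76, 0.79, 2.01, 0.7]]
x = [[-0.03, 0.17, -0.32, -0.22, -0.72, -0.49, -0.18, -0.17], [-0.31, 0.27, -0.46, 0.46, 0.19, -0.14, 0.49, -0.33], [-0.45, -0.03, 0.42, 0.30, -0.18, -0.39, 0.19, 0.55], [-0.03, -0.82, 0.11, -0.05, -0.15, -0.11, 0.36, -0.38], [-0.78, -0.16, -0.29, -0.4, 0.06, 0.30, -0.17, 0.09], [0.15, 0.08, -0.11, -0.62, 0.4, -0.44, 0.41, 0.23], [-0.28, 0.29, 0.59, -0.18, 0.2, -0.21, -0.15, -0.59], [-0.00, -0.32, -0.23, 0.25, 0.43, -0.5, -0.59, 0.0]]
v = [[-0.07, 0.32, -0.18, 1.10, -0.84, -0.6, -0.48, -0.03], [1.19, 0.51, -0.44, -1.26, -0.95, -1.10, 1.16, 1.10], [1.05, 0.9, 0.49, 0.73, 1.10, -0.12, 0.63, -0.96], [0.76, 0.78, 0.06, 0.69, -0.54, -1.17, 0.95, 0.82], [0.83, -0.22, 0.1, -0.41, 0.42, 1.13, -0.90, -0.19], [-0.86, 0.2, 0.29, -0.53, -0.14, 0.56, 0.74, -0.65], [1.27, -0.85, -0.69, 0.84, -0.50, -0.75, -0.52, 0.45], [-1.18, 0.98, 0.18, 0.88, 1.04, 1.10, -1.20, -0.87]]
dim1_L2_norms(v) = [1.63, 2.85, 2.29, 2.21, 1.79, 1.56, 2.19, 2.77]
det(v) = -7.33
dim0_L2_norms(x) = [1.0, 1.0, 1.0, 1.0, 1.0, 1.0, 1.0, 1.0]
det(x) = -1.00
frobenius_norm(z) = 6.25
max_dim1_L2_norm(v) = 2.85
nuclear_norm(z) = 14.35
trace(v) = 1.21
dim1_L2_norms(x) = [1.0, 1.0, 1.0, 1.0, 1.0, 1.0, 1.0, 1.0]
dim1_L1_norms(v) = [3.62, 7.71, 5.98, 5.77, 4.2, 3.97, 5.87, 7.43]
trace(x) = 0.08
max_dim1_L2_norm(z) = 2.85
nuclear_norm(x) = 8.00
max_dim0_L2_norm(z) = 3.02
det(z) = 7.21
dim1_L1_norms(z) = [3.96, 6.85, 5.18, 5.17, 4.29, 3.73, 5.34, 6.97]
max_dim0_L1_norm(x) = 2.58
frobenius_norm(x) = 2.83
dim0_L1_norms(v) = [7.21, 4.76, 2.43, 6.44, 5.53, 6.53, 6.58, 5.07]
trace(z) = 2.71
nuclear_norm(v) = 14.35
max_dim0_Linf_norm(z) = 2.01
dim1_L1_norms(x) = [2.3, 2.65, 2.51, 2.01, 2.25, 2.44, 2.49, 2.32]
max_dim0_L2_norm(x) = 1.0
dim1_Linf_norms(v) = [1.1, 1.26, 1.1, 1.17, 1.13, 0.86, 1.27, 1.2]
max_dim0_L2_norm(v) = 2.74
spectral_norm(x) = 1.01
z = v @ x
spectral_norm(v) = 4.33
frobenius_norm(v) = 6.25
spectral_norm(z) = 4.34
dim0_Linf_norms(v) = [1.27, 0.98, 0.69, 1.26, 1.1, 1.17, 1.2, 1.1]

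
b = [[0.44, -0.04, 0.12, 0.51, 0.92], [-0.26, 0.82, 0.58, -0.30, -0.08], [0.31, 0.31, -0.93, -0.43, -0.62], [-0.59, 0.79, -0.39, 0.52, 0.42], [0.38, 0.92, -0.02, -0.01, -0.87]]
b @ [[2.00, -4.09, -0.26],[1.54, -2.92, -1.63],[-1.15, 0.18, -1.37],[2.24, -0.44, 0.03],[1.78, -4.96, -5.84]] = [[3.46,-6.45,-5.57], [-0.74,-0.70,-1.61], [0.1,0.92,4.30], [2.4,-2.28,-3.04], [0.63,0.08,3.51]]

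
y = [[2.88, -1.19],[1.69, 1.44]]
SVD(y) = [[-0.90,-0.44], [-0.44,0.90]] @ diag([3.3581648788257215, 1.833828957842423]) @ [[-0.99,0.13], [0.13,0.99]]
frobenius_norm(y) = 3.83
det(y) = 6.16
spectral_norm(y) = 3.36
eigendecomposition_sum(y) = [[(1.44-0.03j),  -0.60+1.05j], [0.84-1.49j,  (0.72+1.25j)]] + [[1.44+0.03j, -0.60-1.05j],[(0.84+1.49j), (0.72-1.25j)]]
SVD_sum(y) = [[2.98, -0.38], [1.48, -0.19]] + [[-0.1, -0.81], [0.21, 1.63]]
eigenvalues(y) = [(2.16+1.22j), (2.16-1.22j)]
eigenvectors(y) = [[0.33+0.55j, (0.33-0.55j)],[0.77+0.00j, 0.77-0.00j]]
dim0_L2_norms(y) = [3.34, 1.87]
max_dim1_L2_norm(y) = 3.12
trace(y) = 4.32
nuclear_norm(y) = 5.19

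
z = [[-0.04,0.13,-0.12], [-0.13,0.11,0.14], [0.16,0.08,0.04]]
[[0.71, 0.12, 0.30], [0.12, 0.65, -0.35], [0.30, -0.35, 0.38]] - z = [[0.75, -0.01, 0.42],[0.25, 0.54, -0.49],[0.14, -0.43, 0.34]]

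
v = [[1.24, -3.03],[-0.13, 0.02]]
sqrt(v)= [[1.04+0.08j, (-2.12+0.86j)], [(-0.09+0.04j), 0.19+0.42j]]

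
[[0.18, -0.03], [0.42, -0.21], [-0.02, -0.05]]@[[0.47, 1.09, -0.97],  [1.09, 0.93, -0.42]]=[[0.05, 0.17, -0.16],[-0.03, 0.26, -0.32],[-0.06, -0.07, 0.04]]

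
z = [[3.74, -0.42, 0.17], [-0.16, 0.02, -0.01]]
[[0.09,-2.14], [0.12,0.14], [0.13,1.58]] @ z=[[0.68,-0.08,0.04],[0.43,-0.05,0.02],[0.23,-0.02,0.01]]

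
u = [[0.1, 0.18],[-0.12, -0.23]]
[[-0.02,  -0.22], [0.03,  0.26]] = u@[[0.72, -3.53], [-0.51, 0.72]]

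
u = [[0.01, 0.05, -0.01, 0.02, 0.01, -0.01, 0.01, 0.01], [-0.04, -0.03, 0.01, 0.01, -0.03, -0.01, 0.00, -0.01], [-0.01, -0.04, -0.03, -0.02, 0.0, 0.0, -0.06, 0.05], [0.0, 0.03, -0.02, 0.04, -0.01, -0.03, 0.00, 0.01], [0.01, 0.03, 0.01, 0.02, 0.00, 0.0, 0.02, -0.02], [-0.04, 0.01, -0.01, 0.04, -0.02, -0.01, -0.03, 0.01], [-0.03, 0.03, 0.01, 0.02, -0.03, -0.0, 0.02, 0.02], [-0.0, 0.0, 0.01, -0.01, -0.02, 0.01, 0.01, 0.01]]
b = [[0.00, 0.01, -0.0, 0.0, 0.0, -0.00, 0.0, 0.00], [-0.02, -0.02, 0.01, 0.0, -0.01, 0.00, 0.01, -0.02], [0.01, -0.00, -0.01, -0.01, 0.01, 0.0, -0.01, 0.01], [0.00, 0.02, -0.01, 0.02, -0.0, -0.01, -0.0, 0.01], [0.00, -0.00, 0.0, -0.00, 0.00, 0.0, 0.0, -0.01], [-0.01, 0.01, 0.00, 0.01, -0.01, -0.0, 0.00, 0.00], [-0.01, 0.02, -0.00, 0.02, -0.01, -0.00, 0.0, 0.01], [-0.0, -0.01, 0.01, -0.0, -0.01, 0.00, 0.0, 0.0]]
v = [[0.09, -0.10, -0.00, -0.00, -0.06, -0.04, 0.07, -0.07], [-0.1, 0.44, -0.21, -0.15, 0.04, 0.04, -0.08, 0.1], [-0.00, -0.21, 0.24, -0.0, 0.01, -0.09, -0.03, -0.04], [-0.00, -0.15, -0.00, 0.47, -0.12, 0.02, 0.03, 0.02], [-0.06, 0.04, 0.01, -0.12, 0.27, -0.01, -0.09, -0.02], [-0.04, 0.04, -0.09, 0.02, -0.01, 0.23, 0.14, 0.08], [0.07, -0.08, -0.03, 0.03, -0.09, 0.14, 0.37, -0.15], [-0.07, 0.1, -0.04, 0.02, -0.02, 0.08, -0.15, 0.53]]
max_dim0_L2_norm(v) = 0.57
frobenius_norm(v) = 1.19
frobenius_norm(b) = 0.07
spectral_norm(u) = 0.12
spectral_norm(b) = 0.05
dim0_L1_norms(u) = [0.14, 0.22, 0.11, 0.18, 0.12, 0.07, 0.15, 0.14]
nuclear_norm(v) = 2.64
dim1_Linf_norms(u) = [0.05, 0.04, 0.06, 0.04, 0.03, 0.04, 0.03, 0.02]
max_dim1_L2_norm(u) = 0.1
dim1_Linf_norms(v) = [0.1, 0.44, 0.24, 0.47, 0.27, 0.23, 0.37, 0.53]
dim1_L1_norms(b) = [0.01, 0.09, 0.06, 0.07, 0.01, 0.04, 0.07, 0.03]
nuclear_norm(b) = 0.14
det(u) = -0.00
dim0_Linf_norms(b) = [0.02, 0.02, 0.01, 0.02, 0.01, 0.01, 0.01, 0.02]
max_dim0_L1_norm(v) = 1.16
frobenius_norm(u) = 0.18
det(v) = 0.00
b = v @ u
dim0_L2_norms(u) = [0.07, 0.09, 0.04, 0.07, 0.05, 0.04, 0.07, 0.06]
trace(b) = -0.01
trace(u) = 0.01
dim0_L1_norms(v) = [0.43, 1.16, 0.62, 0.81, 0.62, 0.65, 0.96, 1.01]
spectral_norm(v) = 0.79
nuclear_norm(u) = 0.38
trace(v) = 2.64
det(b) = -0.00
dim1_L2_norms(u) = [0.06, 0.06, 0.1, 0.06, 0.05, 0.07, 0.06, 0.03]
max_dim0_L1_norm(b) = 0.09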